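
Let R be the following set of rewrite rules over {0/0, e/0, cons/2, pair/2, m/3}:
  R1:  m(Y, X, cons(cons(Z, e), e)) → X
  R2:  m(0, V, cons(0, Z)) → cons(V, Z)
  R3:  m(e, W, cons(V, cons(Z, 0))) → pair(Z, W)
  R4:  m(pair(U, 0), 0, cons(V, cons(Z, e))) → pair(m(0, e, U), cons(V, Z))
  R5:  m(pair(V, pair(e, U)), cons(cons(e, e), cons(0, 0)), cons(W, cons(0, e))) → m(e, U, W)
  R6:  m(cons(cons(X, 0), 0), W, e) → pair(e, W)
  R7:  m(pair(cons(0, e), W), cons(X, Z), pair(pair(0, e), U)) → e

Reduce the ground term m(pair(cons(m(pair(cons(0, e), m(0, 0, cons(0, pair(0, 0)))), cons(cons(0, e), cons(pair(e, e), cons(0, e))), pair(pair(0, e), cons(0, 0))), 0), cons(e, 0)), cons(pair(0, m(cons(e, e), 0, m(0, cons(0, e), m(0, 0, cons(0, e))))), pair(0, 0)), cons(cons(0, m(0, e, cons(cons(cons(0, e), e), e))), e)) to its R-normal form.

1. m(pair(cons(m(pair(cons(0, e), m(0, 0, cons(0, pair(0, 0)))), cons(cons(0, e), cons(pair(e, e), cons(0, e))), pair(pair(0, e), cons(0, 0))), 0), cons(e, 0)), cons(pair(0, m(cons(e, e), 0, m(0, cons(0, e), m(0, 0, cons(0, e))))), pair(0, 0)), cons(cons(0, m(0, e, cons(cons(cons(0, e), e), e))), e))  →  m(pair(cons(e, 0), cons(e, 0)), cons(pair(0, m(cons(e, e), 0, m(0, cons(0, e), m(0, 0, cons(0, e))))), pair(0, 0)), cons(cons(0, m(0, e, cons(cons(cons(0, e), e), e))), e))   [R7 at 1.1.1]
2. m(pair(cons(e, 0), cons(e, 0)), cons(pair(0, m(cons(e, e), 0, m(0, cons(0, e), m(0, 0, cons(0, e))))), pair(0, 0)), cons(cons(0, m(0, e, cons(cons(cons(0, e), e), e))), e))  →  m(pair(cons(e, 0), cons(e, 0)), cons(pair(0, m(cons(e, e), 0, m(0, cons(0, e), cons(0, e)))), pair(0, 0)), cons(cons(0, m(0, e, cons(cons(cons(0, e), e), e))), e))   [R2 at 2.1.2.3.3]
3. m(pair(cons(e, 0), cons(e, 0)), cons(pair(0, m(cons(e, e), 0, m(0, cons(0, e), cons(0, e)))), pair(0, 0)), cons(cons(0, m(0, e, cons(cons(cons(0, e), e), e))), e))  →  m(pair(cons(e, 0), cons(e, 0)), cons(pair(0, m(cons(e, e), 0, cons(cons(0, e), e))), pair(0, 0)), cons(cons(0, m(0, e, cons(cons(cons(0, e), e), e))), e))   [R2 at 2.1.2.3]
4. m(pair(cons(e, 0), cons(e, 0)), cons(pair(0, m(cons(e, e), 0, cons(cons(0, e), e))), pair(0, 0)), cons(cons(0, m(0, e, cons(cons(cons(0, e), e), e))), e))  →  m(pair(cons(e, 0), cons(e, 0)), cons(pair(0, 0), pair(0, 0)), cons(cons(0, m(0, e, cons(cons(cons(0, e), e), e))), e))   [R1 at 2.1.2]
5. m(pair(cons(e, 0), cons(e, 0)), cons(pair(0, 0), pair(0, 0)), cons(cons(0, m(0, e, cons(cons(cons(0, e), e), e))), e))  →  m(pair(cons(e, 0), cons(e, 0)), cons(pair(0, 0), pair(0, 0)), cons(cons(0, e), e))   [R1 at 3.1.2]
6. m(pair(cons(e, 0), cons(e, 0)), cons(pair(0, 0), pair(0, 0)), cons(cons(0, e), e))  →  cons(pair(0, 0), pair(0, 0))   [R1 at ε]

cons(pair(0, 0), pair(0, 0))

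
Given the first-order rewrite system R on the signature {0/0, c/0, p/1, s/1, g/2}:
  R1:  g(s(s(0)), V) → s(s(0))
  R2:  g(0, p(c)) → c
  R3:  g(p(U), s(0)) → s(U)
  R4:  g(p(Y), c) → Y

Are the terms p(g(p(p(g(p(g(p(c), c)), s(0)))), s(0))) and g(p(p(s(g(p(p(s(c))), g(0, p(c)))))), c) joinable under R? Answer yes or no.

Reduce t₁ = p(g(p(p(g(p(g(p(c), c)), s(0)))), s(0))):
1. p(g(p(p(g(p(g(p(c), c)), s(0)))), s(0)))  →  p(s(p(g(p(g(p(c), c)), s(0)))))   [R3 at 1]
2. p(s(p(g(p(g(p(c), c)), s(0)))))  →  p(s(p(s(g(p(c), c)))))   [R3 at 1.1.1]
3. p(s(p(s(g(p(c), c)))))  →  p(s(p(s(c))))   [R4 at 1.1.1.1]

Reduce t₂ = g(p(p(s(g(p(p(s(c))), g(0, p(c)))))), c):
1. g(p(p(s(g(p(p(s(c))), g(0, p(c)))))), c)  →  p(s(g(p(p(s(c))), g(0, p(c)))))   [R4 at ε]
2. p(s(g(p(p(s(c))), g(0, p(c)))))  →  p(s(g(p(p(s(c))), c)))   [R2 at 1.1.2]
3. p(s(g(p(p(s(c))), c)))  →  p(s(p(s(c))))   [R4 at 1.1]

yes — NF(t₁) = p(s(p(s(c)))), NF(t₂) = p(s(p(s(c))))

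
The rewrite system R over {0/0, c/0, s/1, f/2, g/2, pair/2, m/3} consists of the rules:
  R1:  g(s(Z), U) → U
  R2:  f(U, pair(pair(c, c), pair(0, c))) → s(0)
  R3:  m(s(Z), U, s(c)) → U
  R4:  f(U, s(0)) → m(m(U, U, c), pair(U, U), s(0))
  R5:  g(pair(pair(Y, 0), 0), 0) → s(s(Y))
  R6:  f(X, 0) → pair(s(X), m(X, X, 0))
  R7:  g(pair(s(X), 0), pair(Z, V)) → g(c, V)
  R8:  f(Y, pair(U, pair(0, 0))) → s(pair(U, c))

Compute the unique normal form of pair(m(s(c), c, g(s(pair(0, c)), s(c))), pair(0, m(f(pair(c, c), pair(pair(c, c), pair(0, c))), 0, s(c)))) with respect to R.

1. pair(m(s(c), c, g(s(pair(0, c)), s(c))), pair(0, m(f(pair(c, c), pair(pair(c, c), pair(0, c))), 0, s(c))))  →  pair(m(s(c), c, s(c)), pair(0, m(f(pair(c, c), pair(pair(c, c), pair(0, c))), 0, s(c))))   [R1 at 1.3]
2. pair(m(s(c), c, s(c)), pair(0, m(f(pair(c, c), pair(pair(c, c), pair(0, c))), 0, s(c))))  →  pair(c, pair(0, m(f(pair(c, c), pair(pair(c, c), pair(0, c))), 0, s(c))))   [R3 at 1]
3. pair(c, pair(0, m(f(pair(c, c), pair(pair(c, c), pair(0, c))), 0, s(c))))  →  pair(c, pair(0, m(s(0), 0, s(c))))   [R2 at 2.2.1]
4. pair(c, pair(0, m(s(0), 0, s(c))))  →  pair(c, pair(0, 0))   [R3 at 2.2]

pair(c, pair(0, 0))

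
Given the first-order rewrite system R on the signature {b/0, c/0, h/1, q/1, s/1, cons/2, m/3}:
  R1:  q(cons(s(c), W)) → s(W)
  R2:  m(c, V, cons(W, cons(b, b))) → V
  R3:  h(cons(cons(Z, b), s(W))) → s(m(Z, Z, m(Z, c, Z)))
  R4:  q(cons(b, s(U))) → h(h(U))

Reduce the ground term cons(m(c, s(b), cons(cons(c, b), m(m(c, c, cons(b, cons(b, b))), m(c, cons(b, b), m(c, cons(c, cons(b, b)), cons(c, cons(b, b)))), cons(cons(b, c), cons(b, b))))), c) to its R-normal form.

1. cons(m(c, s(b), cons(cons(c, b), m(m(c, c, cons(b, cons(b, b))), m(c, cons(b, b), m(c, cons(c, cons(b, b)), cons(c, cons(b, b)))), cons(cons(b, c), cons(b, b))))), c)  →  cons(m(c, s(b), cons(cons(c, b), m(c, m(c, cons(b, b), m(c, cons(c, cons(b, b)), cons(c, cons(b, b)))), cons(cons(b, c), cons(b, b))))), c)   [R2 at 1.3.2.1]
2. cons(m(c, s(b), cons(cons(c, b), m(c, m(c, cons(b, b), m(c, cons(c, cons(b, b)), cons(c, cons(b, b)))), cons(cons(b, c), cons(b, b))))), c)  →  cons(m(c, s(b), cons(cons(c, b), m(c, cons(b, b), m(c, cons(c, cons(b, b)), cons(c, cons(b, b)))))), c)   [R2 at 1.3.2]
3. cons(m(c, s(b), cons(cons(c, b), m(c, cons(b, b), m(c, cons(c, cons(b, b)), cons(c, cons(b, b)))))), c)  →  cons(m(c, s(b), cons(cons(c, b), m(c, cons(b, b), cons(c, cons(b, b))))), c)   [R2 at 1.3.2.3]
4. cons(m(c, s(b), cons(cons(c, b), m(c, cons(b, b), cons(c, cons(b, b))))), c)  →  cons(m(c, s(b), cons(cons(c, b), cons(b, b))), c)   [R2 at 1.3.2]
5. cons(m(c, s(b), cons(cons(c, b), cons(b, b))), c)  →  cons(s(b), c)   [R2 at 1]

cons(s(b), c)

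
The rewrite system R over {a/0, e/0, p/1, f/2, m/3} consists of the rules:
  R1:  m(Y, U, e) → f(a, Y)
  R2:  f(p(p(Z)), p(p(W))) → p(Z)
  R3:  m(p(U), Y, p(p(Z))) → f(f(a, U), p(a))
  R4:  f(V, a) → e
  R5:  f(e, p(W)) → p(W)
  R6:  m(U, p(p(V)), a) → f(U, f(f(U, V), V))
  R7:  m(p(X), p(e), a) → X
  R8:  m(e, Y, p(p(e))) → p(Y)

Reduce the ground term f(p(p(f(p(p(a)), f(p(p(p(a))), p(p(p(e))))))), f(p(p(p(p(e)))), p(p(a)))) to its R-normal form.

1. f(p(p(f(p(p(a)), f(p(p(p(a))), p(p(p(e))))))), f(p(p(p(p(e)))), p(p(a))))  →  f(p(p(f(p(p(a)), p(p(a))))), f(p(p(p(p(e)))), p(p(a))))   [R2 at 1.1.1.2]
2. f(p(p(f(p(p(a)), p(p(a))))), f(p(p(p(p(e)))), p(p(a))))  →  f(p(p(p(a))), f(p(p(p(p(e)))), p(p(a))))   [R2 at 1.1.1]
3. f(p(p(p(a))), f(p(p(p(p(e)))), p(p(a))))  →  f(p(p(p(a))), p(p(p(e))))   [R2 at 2]
4. f(p(p(p(a))), p(p(p(e))))  →  p(p(a))   [R2 at ε]

p(p(a))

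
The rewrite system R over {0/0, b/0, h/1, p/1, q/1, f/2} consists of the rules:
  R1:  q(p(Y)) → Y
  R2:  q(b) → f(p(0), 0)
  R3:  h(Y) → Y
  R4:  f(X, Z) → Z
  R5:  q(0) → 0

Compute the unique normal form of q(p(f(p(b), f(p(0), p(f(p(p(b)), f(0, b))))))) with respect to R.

p(b)

1. q(p(f(p(b), f(p(0), p(f(p(p(b)), f(0, b)))))))  →  f(p(b), f(p(0), p(f(p(p(b)), f(0, b)))))   [R1 at ε]
2. f(p(b), f(p(0), p(f(p(p(b)), f(0, b)))))  →  f(p(0), p(f(p(p(b)), f(0, b))))   [R4 at ε]
3. f(p(0), p(f(p(p(b)), f(0, b))))  →  p(f(p(p(b)), f(0, b)))   [R4 at ε]
4. p(f(p(p(b)), f(0, b)))  →  p(f(0, b))   [R4 at 1]
5. p(f(0, b))  →  p(b)   [R4 at 1]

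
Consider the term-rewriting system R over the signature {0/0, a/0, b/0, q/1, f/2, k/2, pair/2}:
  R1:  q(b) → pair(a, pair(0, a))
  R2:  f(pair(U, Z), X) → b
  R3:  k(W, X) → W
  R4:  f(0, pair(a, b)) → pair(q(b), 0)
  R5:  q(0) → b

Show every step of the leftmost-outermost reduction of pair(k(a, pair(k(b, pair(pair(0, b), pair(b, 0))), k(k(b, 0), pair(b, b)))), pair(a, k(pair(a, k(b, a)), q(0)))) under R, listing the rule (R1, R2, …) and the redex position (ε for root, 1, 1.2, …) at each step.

1. pair(k(a, pair(k(b, pair(pair(0, b), pair(b, 0))), k(k(b, 0), pair(b, b)))), pair(a, k(pair(a, k(b, a)), q(0))))  →  pair(a, pair(a, k(pair(a, k(b, a)), q(0))))   [R3 at 1]
2. pair(a, pair(a, k(pair(a, k(b, a)), q(0))))  →  pair(a, pair(a, pair(a, k(b, a))))   [R3 at 2.2]
3. pair(a, pair(a, pair(a, k(b, a))))  →  pair(a, pair(a, pair(a, b)))   [R3 at 2.2.2]

pair(a, pair(a, pair(a, b)))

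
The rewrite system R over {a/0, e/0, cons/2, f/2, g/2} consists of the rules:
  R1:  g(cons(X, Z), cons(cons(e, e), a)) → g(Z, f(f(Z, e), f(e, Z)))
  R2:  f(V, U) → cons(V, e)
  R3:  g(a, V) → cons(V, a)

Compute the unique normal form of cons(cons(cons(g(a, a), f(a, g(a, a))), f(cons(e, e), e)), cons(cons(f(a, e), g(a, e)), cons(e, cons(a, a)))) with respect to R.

1. cons(cons(cons(g(a, a), f(a, g(a, a))), f(cons(e, e), e)), cons(cons(f(a, e), g(a, e)), cons(e, cons(a, a))))  →  cons(cons(cons(cons(a, a), f(a, g(a, a))), f(cons(e, e), e)), cons(cons(f(a, e), g(a, e)), cons(e, cons(a, a))))   [R3 at 1.1.1]
2. cons(cons(cons(cons(a, a), f(a, g(a, a))), f(cons(e, e), e)), cons(cons(f(a, e), g(a, e)), cons(e, cons(a, a))))  →  cons(cons(cons(cons(a, a), cons(a, e)), f(cons(e, e), e)), cons(cons(f(a, e), g(a, e)), cons(e, cons(a, a))))   [R2 at 1.1.2]
3. cons(cons(cons(cons(a, a), cons(a, e)), f(cons(e, e), e)), cons(cons(f(a, e), g(a, e)), cons(e, cons(a, a))))  →  cons(cons(cons(cons(a, a), cons(a, e)), cons(cons(e, e), e)), cons(cons(f(a, e), g(a, e)), cons(e, cons(a, a))))   [R2 at 1.2]
4. cons(cons(cons(cons(a, a), cons(a, e)), cons(cons(e, e), e)), cons(cons(f(a, e), g(a, e)), cons(e, cons(a, a))))  →  cons(cons(cons(cons(a, a), cons(a, e)), cons(cons(e, e), e)), cons(cons(cons(a, e), g(a, e)), cons(e, cons(a, a))))   [R2 at 2.1.1]
5. cons(cons(cons(cons(a, a), cons(a, e)), cons(cons(e, e), e)), cons(cons(cons(a, e), g(a, e)), cons(e, cons(a, a))))  →  cons(cons(cons(cons(a, a), cons(a, e)), cons(cons(e, e), e)), cons(cons(cons(a, e), cons(e, a)), cons(e, cons(a, a))))   [R3 at 2.1.2]

cons(cons(cons(cons(a, a), cons(a, e)), cons(cons(e, e), e)), cons(cons(cons(a, e), cons(e, a)), cons(e, cons(a, a))))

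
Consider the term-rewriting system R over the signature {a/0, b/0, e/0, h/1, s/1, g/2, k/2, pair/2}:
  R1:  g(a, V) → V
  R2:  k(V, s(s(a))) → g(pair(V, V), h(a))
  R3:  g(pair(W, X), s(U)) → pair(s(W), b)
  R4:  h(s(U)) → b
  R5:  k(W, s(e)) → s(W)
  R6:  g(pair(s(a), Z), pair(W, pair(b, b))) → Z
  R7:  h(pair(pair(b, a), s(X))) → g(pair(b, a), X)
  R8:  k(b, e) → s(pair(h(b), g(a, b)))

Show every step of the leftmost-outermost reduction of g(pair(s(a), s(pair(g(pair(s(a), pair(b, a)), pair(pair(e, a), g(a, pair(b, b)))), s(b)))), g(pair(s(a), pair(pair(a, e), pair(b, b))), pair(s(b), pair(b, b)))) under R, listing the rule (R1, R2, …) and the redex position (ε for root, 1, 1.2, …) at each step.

1. g(pair(s(a), s(pair(g(pair(s(a), pair(b, a)), pair(pair(e, a), g(a, pair(b, b)))), s(b)))), g(pair(s(a), pair(pair(a, e), pair(b, b))), pair(s(b), pair(b, b))))  →  g(pair(s(a), s(pair(g(pair(s(a), pair(b, a)), pair(pair(e, a), pair(b, b))), s(b)))), g(pair(s(a), pair(pair(a, e), pair(b, b))), pair(s(b), pair(b, b))))   [R1 at 1.2.1.1.2.2]
2. g(pair(s(a), s(pair(g(pair(s(a), pair(b, a)), pair(pair(e, a), pair(b, b))), s(b)))), g(pair(s(a), pair(pair(a, e), pair(b, b))), pair(s(b), pair(b, b))))  →  g(pair(s(a), s(pair(pair(b, a), s(b)))), g(pair(s(a), pair(pair(a, e), pair(b, b))), pair(s(b), pair(b, b))))   [R6 at 1.2.1.1]
3. g(pair(s(a), s(pair(pair(b, a), s(b)))), g(pair(s(a), pair(pair(a, e), pair(b, b))), pair(s(b), pair(b, b))))  →  g(pair(s(a), s(pair(pair(b, a), s(b)))), pair(pair(a, e), pair(b, b)))   [R6 at 2]
4. g(pair(s(a), s(pair(pair(b, a), s(b)))), pair(pair(a, e), pair(b, b)))  →  s(pair(pair(b, a), s(b)))   [R6 at ε]

s(pair(pair(b, a), s(b)))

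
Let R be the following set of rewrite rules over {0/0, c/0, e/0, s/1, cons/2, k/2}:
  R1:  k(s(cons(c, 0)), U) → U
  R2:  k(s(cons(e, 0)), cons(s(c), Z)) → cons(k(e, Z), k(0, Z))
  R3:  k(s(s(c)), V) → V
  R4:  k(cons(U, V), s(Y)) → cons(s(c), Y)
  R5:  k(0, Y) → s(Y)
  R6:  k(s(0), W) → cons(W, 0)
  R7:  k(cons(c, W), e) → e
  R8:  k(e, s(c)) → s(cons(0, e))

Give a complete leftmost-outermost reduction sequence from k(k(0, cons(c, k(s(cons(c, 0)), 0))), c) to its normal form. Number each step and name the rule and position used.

c

1. k(k(0, cons(c, k(s(cons(c, 0)), 0))), c)  →  k(s(cons(c, k(s(cons(c, 0)), 0))), c)   [R5 at 1]
2. k(s(cons(c, k(s(cons(c, 0)), 0))), c)  →  k(s(cons(c, 0)), c)   [R1 at 1.1.2]
3. k(s(cons(c, 0)), c)  →  c   [R1 at ε]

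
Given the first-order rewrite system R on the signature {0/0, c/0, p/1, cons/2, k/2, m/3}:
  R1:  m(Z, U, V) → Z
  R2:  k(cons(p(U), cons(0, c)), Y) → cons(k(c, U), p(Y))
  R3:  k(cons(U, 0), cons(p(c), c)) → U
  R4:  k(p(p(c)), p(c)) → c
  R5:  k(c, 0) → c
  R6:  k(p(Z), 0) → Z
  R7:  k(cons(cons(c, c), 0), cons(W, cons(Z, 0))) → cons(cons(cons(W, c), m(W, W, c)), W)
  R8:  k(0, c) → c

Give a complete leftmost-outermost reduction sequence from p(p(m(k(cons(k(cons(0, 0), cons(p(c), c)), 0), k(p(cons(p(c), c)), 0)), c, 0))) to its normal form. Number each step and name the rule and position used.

1. p(p(m(k(cons(k(cons(0, 0), cons(p(c), c)), 0), k(p(cons(p(c), c)), 0)), c, 0)))  →  p(p(k(cons(k(cons(0, 0), cons(p(c), c)), 0), k(p(cons(p(c), c)), 0))))   [R1 at 1.1]
2. p(p(k(cons(k(cons(0, 0), cons(p(c), c)), 0), k(p(cons(p(c), c)), 0))))  →  p(p(k(cons(0, 0), k(p(cons(p(c), c)), 0))))   [R3 at 1.1.1.1]
3. p(p(k(cons(0, 0), k(p(cons(p(c), c)), 0))))  →  p(p(k(cons(0, 0), cons(p(c), c))))   [R6 at 1.1.2]
4. p(p(k(cons(0, 0), cons(p(c), c))))  →  p(p(0))   [R3 at 1.1]

p(p(0))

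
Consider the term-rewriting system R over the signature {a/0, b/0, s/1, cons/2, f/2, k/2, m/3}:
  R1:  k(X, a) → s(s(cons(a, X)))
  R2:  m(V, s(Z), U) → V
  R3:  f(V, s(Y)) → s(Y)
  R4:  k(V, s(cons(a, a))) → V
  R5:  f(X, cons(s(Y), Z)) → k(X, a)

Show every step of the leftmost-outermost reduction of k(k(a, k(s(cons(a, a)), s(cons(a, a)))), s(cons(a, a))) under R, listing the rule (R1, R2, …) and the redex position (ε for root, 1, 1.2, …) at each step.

a

1. k(k(a, k(s(cons(a, a)), s(cons(a, a)))), s(cons(a, a)))  →  k(a, k(s(cons(a, a)), s(cons(a, a))))   [R4 at ε]
2. k(a, k(s(cons(a, a)), s(cons(a, a))))  →  k(a, s(cons(a, a)))   [R4 at 2]
3. k(a, s(cons(a, a)))  →  a   [R4 at ε]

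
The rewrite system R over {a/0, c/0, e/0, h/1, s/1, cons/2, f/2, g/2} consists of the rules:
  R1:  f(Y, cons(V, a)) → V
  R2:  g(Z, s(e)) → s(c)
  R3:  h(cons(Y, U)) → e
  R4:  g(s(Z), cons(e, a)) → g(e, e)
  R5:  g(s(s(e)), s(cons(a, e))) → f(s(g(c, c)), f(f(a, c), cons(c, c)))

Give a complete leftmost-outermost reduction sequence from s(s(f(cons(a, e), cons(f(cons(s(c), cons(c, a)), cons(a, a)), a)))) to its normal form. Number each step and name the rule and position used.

s(s(a))

1. s(s(f(cons(a, e), cons(f(cons(s(c), cons(c, a)), cons(a, a)), a))))  →  s(s(f(cons(s(c), cons(c, a)), cons(a, a))))   [R1 at 1.1]
2. s(s(f(cons(s(c), cons(c, a)), cons(a, a))))  →  s(s(a))   [R1 at 1.1]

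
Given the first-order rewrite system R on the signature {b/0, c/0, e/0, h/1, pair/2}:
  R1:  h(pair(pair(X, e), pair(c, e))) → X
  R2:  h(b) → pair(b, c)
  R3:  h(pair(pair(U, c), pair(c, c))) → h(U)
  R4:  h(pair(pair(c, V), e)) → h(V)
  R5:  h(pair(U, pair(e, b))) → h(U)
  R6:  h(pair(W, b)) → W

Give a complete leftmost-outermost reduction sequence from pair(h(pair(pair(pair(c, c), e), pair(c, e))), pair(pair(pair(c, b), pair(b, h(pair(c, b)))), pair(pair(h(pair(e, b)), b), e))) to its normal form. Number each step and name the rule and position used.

pair(pair(c, c), pair(pair(pair(c, b), pair(b, c)), pair(pair(e, b), e)))

1. pair(h(pair(pair(pair(c, c), e), pair(c, e))), pair(pair(pair(c, b), pair(b, h(pair(c, b)))), pair(pair(h(pair(e, b)), b), e)))  →  pair(pair(c, c), pair(pair(pair(c, b), pair(b, h(pair(c, b)))), pair(pair(h(pair(e, b)), b), e)))   [R1 at 1]
2. pair(pair(c, c), pair(pair(pair(c, b), pair(b, h(pair(c, b)))), pair(pair(h(pair(e, b)), b), e)))  →  pair(pair(c, c), pair(pair(pair(c, b), pair(b, c)), pair(pair(h(pair(e, b)), b), e)))   [R6 at 2.1.2.2]
3. pair(pair(c, c), pair(pair(pair(c, b), pair(b, c)), pair(pair(h(pair(e, b)), b), e)))  →  pair(pair(c, c), pair(pair(pair(c, b), pair(b, c)), pair(pair(e, b), e)))   [R6 at 2.2.1.1]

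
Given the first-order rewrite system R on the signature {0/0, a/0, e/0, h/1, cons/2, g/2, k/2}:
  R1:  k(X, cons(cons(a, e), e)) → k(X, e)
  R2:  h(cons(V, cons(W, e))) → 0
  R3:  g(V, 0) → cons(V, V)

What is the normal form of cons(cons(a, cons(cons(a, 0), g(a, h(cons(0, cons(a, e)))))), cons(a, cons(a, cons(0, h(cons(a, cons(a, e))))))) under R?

cons(cons(a, cons(cons(a, 0), cons(a, a))), cons(a, cons(a, cons(0, 0))))

1. cons(cons(a, cons(cons(a, 0), g(a, h(cons(0, cons(a, e)))))), cons(a, cons(a, cons(0, h(cons(a, cons(a, e)))))))  →  cons(cons(a, cons(cons(a, 0), g(a, 0))), cons(a, cons(a, cons(0, h(cons(a, cons(a, e)))))))   [R2 at 1.2.2.2]
2. cons(cons(a, cons(cons(a, 0), g(a, 0))), cons(a, cons(a, cons(0, h(cons(a, cons(a, e)))))))  →  cons(cons(a, cons(cons(a, 0), cons(a, a))), cons(a, cons(a, cons(0, h(cons(a, cons(a, e)))))))   [R3 at 1.2.2]
3. cons(cons(a, cons(cons(a, 0), cons(a, a))), cons(a, cons(a, cons(0, h(cons(a, cons(a, e)))))))  →  cons(cons(a, cons(cons(a, 0), cons(a, a))), cons(a, cons(a, cons(0, 0))))   [R2 at 2.2.2.2]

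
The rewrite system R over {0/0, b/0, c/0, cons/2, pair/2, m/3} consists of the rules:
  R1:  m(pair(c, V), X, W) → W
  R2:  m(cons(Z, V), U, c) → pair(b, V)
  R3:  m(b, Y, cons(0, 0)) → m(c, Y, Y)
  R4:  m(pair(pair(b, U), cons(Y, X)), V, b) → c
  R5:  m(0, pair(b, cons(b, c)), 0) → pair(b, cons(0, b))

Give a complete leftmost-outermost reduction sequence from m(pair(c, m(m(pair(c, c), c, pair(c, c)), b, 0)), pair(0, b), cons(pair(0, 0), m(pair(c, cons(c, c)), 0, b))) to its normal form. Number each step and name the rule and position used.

cons(pair(0, 0), b)

1. m(pair(c, m(m(pair(c, c), c, pair(c, c)), b, 0)), pair(0, b), cons(pair(0, 0), m(pair(c, cons(c, c)), 0, b)))  →  cons(pair(0, 0), m(pair(c, cons(c, c)), 0, b))   [R1 at ε]
2. cons(pair(0, 0), m(pair(c, cons(c, c)), 0, b))  →  cons(pair(0, 0), b)   [R1 at 2]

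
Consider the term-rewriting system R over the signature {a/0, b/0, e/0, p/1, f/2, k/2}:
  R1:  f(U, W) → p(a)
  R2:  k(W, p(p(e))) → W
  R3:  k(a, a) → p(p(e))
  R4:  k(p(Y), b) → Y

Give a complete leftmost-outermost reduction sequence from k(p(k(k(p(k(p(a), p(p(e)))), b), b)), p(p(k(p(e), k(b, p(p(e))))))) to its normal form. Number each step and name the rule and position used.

1. k(p(k(k(p(k(p(a), p(p(e)))), b), b)), p(p(k(p(e), k(b, p(p(e)))))))  →  k(p(k(k(p(a), p(p(e))), b)), p(p(k(p(e), k(b, p(p(e)))))))   [R4 at 1.1.1]
2. k(p(k(k(p(a), p(p(e))), b)), p(p(k(p(e), k(b, p(p(e)))))))  →  k(p(k(p(a), b)), p(p(k(p(e), k(b, p(p(e)))))))   [R2 at 1.1.1]
3. k(p(k(p(a), b)), p(p(k(p(e), k(b, p(p(e)))))))  →  k(p(a), p(p(k(p(e), k(b, p(p(e)))))))   [R4 at 1.1]
4. k(p(a), p(p(k(p(e), k(b, p(p(e)))))))  →  k(p(a), p(p(k(p(e), b))))   [R2 at 2.1.1.2]
5. k(p(a), p(p(k(p(e), b))))  →  k(p(a), p(p(e)))   [R4 at 2.1.1]
6. k(p(a), p(p(e)))  →  p(a)   [R2 at ε]

p(a)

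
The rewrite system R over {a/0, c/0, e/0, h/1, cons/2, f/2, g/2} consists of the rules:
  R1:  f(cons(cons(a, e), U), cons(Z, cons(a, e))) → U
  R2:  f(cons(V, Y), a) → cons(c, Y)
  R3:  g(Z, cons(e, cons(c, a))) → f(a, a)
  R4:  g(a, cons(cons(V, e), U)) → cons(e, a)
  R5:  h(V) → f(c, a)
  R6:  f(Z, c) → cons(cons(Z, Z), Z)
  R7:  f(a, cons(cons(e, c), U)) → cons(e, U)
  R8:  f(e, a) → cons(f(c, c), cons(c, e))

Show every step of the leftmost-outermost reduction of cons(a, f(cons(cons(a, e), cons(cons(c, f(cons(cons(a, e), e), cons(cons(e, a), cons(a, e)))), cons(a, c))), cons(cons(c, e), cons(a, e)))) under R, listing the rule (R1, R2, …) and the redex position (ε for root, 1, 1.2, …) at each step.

cons(a, cons(cons(c, e), cons(a, c)))

1. cons(a, f(cons(cons(a, e), cons(cons(c, f(cons(cons(a, e), e), cons(cons(e, a), cons(a, e)))), cons(a, c))), cons(cons(c, e), cons(a, e))))  →  cons(a, cons(cons(c, f(cons(cons(a, e), e), cons(cons(e, a), cons(a, e)))), cons(a, c)))   [R1 at 2]
2. cons(a, cons(cons(c, f(cons(cons(a, e), e), cons(cons(e, a), cons(a, e)))), cons(a, c)))  →  cons(a, cons(cons(c, e), cons(a, c)))   [R1 at 2.1.2]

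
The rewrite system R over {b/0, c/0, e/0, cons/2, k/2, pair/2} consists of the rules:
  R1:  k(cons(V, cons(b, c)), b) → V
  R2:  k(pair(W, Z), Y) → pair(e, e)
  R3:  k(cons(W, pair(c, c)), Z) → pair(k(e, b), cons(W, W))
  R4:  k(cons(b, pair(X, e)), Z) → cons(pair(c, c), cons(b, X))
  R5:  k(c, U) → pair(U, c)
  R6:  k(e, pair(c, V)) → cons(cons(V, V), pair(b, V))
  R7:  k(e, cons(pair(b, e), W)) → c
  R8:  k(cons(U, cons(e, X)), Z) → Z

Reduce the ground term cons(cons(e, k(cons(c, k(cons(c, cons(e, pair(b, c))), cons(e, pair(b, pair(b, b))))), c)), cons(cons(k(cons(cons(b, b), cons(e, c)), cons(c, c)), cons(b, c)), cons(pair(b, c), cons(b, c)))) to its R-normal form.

1. cons(cons(e, k(cons(c, k(cons(c, cons(e, pair(b, c))), cons(e, pair(b, pair(b, b))))), c)), cons(cons(k(cons(cons(b, b), cons(e, c)), cons(c, c)), cons(b, c)), cons(pair(b, c), cons(b, c))))  →  cons(cons(e, k(cons(c, cons(e, pair(b, pair(b, b)))), c)), cons(cons(k(cons(cons(b, b), cons(e, c)), cons(c, c)), cons(b, c)), cons(pair(b, c), cons(b, c))))   [R8 at 1.2.1.2]
2. cons(cons(e, k(cons(c, cons(e, pair(b, pair(b, b)))), c)), cons(cons(k(cons(cons(b, b), cons(e, c)), cons(c, c)), cons(b, c)), cons(pair(b, c), cons(b, c))))  →  cons(cons(e, c), cons(cons(k(cons(cons(b, b), cons(e, c)), cons(c, c)), cons(b, c)), cons(pair(b, c), cons(b, c))))   [R8 at 1.2]
3. cons(cons(e, c), cons(cons(k(cons(cons(b, b), cons(e, c)), cons(c, c)), cons(b, c)), cons(pair(b, c), cons(b, c))))  →  cons(cons(e, c), cons(cons(cons(c, c), cons(b, c)), cons(pair(b, c), cons(b, c))))   [R8 at 2.1.1]

cons(cons(e, c), cons(cons(cons(c, c), cons(b, c)), cons(pair(b, c), cons(b, c))))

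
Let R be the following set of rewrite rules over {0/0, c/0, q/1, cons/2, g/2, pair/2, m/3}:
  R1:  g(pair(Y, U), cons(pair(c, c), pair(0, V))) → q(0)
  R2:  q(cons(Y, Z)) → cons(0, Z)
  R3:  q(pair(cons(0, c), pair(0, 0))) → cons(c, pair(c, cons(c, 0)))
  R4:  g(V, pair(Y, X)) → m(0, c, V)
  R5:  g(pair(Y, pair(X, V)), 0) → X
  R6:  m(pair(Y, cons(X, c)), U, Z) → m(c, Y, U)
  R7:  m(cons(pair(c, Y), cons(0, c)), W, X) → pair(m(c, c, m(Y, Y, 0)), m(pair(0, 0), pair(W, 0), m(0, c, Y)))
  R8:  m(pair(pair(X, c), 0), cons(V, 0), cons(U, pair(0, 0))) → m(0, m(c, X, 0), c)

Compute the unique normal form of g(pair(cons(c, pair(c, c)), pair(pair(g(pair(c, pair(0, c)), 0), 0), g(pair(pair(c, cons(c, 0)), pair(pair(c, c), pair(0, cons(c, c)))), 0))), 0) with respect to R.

1. g(pair(cons(c, pair(c, c)), pair(pair(g(pair(c, pair(0, c)), 0), 0), g(pair(pair(c, cons(c, 0)), pair(pair(c, c), pair(0, cons(c, c)))), 0))), 0)  →  pair(g(pair(c, pair(0, c)), 0), 0)   [R5 at ε]
2. pair(g(pair(c, pair(0, c)), 0), 0)  →  pair(0, 0)   [R5 at 1]

pair(0, 0)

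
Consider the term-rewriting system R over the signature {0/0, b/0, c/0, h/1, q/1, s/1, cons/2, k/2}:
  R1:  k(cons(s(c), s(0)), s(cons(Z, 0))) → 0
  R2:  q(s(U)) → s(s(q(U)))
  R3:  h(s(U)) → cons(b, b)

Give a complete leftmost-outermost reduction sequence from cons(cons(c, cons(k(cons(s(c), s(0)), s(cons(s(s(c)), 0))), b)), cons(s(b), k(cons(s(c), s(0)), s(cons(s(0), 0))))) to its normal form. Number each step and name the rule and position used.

cons(cons(c, cons(0, b)), cons(s(b), 0))

1. cons(cons(c, cons(k(cons(s(c), s(0)), s(cons(s(s(c)), 0))), b)), cons(s(b), k(cons(s(c), s(0)), s(cons(s(0), 0)))))  →  cons(cons(c, cons(0, b)), cons(s(b), k(cons(s(c), s(0)), s(cons(s(0), 0)))))   [R1 at 1.2.1]
2. cons(cons(c, cons(0, b)), cons(s(b), k(cons(s(c), s(0)), s(cons(s(0), 0)))))  →  cons(cons(c, cons(0, b)), cons(s(b), 0))   [R1 at 2.2]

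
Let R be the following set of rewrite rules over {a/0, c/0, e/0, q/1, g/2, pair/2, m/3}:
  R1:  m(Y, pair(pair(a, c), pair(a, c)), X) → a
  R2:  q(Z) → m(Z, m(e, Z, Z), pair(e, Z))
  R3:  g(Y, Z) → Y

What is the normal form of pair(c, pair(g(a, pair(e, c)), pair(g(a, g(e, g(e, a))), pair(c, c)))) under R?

pair(c, pair(a, pair(a, pair(c, c))))

1. pair(c, pair(g(a, pair(e, c)), pair(g(a, g(e, g(e, a))), pair(c, c))))  →  pair(c, pair(a, pair(g(a, g(e, g(e, a))), pair(c, c))))   [R3 at 2.1]
2. pair(c, pair(a, pair(g(a, g(e, g(e, a))), pair(c, c))))  →  pair(c, pair(a, pair(a, pair(c, c))))   [R3 at 2.2.1]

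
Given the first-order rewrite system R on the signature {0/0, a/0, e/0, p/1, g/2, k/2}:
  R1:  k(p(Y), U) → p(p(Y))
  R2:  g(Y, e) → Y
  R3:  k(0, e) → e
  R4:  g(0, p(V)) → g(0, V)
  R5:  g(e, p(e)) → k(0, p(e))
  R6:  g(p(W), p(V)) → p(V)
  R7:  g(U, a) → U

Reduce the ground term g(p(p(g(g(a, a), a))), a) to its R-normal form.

1. g(p(p(g(g(a, a), a))), a)  →  p(p(g(g(a, a), a)))   [R7 at ε]
2. p(p(g(g(a, a), a)))  →  p(p(g(a, a)))   [R7 at 1.1]
3. p(p(g(a, a)))  →  p(p(a))   [R7 at 1.1]

p(p(a))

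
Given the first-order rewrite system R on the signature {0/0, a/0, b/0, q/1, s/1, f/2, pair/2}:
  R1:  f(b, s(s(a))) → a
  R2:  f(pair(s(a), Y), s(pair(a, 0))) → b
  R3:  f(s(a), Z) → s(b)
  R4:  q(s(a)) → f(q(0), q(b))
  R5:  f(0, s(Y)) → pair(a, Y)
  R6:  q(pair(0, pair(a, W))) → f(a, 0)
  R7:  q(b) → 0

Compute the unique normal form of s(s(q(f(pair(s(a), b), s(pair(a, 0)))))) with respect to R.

s(s(0))

1. s(s(q(f(pair(s(a), b), s(pair(a, 0))))))  →  s(s(q(b)))   [R2 at 1.1.1]
2. s(s(q(b)))  →  s(s(0))   [R7 at 1.1]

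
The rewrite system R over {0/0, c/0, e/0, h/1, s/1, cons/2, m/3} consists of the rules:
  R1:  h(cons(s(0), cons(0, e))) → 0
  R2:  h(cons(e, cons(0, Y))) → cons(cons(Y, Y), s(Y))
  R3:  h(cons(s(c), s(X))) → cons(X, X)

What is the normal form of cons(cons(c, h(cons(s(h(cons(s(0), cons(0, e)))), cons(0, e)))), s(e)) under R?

cons(cons(c, 0), s(e))

1. cons(cons(c, h(cons(s(h(cons(s(0), cons(0, e)))), cons(0, e)))), s(e))  →  cons(cons(c, h(cons(s(0), cons(0, e)))), s(e))   [R1 at 1.2.1.1.1]
2. cons(cons(c, h(cons(s(0), cons(0, e)))), s(e))  →  cons(cons(c, 0), s(e))   [R1 at 1.2]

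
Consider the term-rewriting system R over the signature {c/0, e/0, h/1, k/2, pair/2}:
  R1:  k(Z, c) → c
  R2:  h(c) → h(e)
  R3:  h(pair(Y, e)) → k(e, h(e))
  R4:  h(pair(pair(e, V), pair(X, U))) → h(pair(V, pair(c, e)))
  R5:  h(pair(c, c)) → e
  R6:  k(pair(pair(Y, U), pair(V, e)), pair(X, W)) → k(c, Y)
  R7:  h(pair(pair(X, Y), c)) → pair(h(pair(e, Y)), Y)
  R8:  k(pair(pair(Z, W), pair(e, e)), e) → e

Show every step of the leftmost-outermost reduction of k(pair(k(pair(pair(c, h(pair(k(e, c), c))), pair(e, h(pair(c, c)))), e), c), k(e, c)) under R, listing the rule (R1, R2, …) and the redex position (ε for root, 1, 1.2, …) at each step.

c

1. k(pair(k(pair(pair(c, h(pair(k(e, c), c))), pair(e, h(pair(c, c)))), e), c), k(e, c))  →  k(pair(k(pair(pair(c, h(pair(c, c))), pair(e, h(pair(c, c)))), e), c), k(e, c))   [R1 at 1.1.1.1.2.1.1]
2. k(pair(k(pair(pair(c, h(pair(c, c))), pair(e, h(pair(c, c)))), e), c), k(e, c))  →  k(pair(k(pair(pair(c, e), pair(e, h(pair(c, c)))), e), c), k(e, c))   [R5 at 1.1.1.1.2]
3. k(pair(k(pair(pair(c, e), pair(e, h(pair(c, c)))), e), c), k(e, c))  →  k(pair(k(pair(pair(c, e), pair(e, e)), e), c), k(e, c))   [R5 at 1.1.1.2.2]
4. k(pair(k(pair(pair(c, e), pair(e, e)), e), c), k(e, c))  →  k(pair(e, c), k(e, c))   [R8 at 1.1]
5. k(pair(e, c), k(e, c))  →  k(pair(e, c), c)   [R1 at 2]
6. k(pair(e, c), c)  →  c   [R1 at ε]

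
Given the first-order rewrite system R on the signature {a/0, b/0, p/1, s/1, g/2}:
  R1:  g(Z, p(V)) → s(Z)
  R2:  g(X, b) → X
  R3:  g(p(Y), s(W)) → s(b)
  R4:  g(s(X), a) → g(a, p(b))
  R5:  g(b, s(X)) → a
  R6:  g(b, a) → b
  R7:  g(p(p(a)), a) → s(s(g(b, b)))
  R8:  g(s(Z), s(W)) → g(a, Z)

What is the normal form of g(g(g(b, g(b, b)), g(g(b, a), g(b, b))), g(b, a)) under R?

1. g(g(g(b, g(b, b)), g(g(b, a), g(b, b))), g(b, a))  →  g(g(g(b, b), g(g(b, a), g(b, b))), g(b, a))   [R2 at 1.1.2]
2. g(g(g(b, b), g(g(b, a), g(b, b))), g(b, a))  →  g(g(b, g(g(b, a), g(b, b))), g(b, a))   [R2 at 1.1]
3. g(g(b, g(g(b, a), g(b, b))), g(b, a))  →  g(g(b, g(b, g(b, b))), g(b, a))   [R6 at 1.2.1]
4. g(g(b, g(b, g(b, b))), g(b, a))  →  g(g(b, g(b, b)), g(b, a))   [R2 at 1.2.2]
5. g(g(b, g(b, b)), g(b, a))  →  g(g(b, b), g(b, a))   [R2 at 1.2]
6. g(g(b, b), g(b, a))  →  g(b, g(b, a))   [R2 at 1]
7. g(b, g(b, a))  →  g(b, b)   [R6 at 2]
8. g(b, b)  →  b   [R2 at ε]

b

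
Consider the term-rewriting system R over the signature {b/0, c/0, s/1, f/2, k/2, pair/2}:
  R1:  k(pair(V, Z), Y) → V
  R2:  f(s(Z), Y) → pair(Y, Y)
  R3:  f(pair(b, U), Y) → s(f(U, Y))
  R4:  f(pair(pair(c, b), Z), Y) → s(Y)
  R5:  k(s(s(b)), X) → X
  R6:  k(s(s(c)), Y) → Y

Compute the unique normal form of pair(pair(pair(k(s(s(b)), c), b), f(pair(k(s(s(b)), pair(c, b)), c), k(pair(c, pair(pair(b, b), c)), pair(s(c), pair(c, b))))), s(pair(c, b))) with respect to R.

1. pair(pair(pair(k(s(s(b)), c), b), f(pair(k(s(s(b)), pair(c, b)), c), k(pair(c, pair(pair(b, b), c)), pair(s(c), pair(c, b))))), s(pair(c, b)))  →  pair(pair(pair(c, b), f(pair(k(s(s(b)), pair(c, b)), c), k(pair(c, pair(pair(b, b), c)), pair(s(c), pair(c, b))))), s(pair(c, b)))   [R5 at 1.1.1]
2. pair(pair(pair(c, b), f(pair(k(s(s(b)), pair(c, b)), c), k(pair(c, pair(pair(b, b), c)), pair(s(c), pair(c, b))))), s(pair(c, b)))  →  pair(pair(pair(c, b), f(pair(pair(c, b), c), k(pair(c, pair(pair(b, b), c)), pair(s(c), pair(c, b))))), s(pair(c, b)))   [R5 at 1.2.1.1]
3. pair(pair(pair(c, b), f(pair(pair(c, b), c), k(pair(c, pair(pair(b, b), c)), pair(s(c), pair(c, b))))), s(pair(c, b)))  →  pair(pair(pair(c, b), s(k(pair(c, pair(pair(b, b), c)), pair(s(c), pair(c, b))))), s(pair(c, b)))   [R4 at 1.2]
4. pair(pair(pair(c, b), s(k(pair(c, pair(pair(b, b), c)), pair(s(c), pair(c, b))))), s(pair(c, b)))  →  pair(pair(pair(c, b), s(c)), s(pair(c, b)))   [R1 at 1.2.1]

pair(pair(pair(c, b), s(c)), s(pair(c, b)))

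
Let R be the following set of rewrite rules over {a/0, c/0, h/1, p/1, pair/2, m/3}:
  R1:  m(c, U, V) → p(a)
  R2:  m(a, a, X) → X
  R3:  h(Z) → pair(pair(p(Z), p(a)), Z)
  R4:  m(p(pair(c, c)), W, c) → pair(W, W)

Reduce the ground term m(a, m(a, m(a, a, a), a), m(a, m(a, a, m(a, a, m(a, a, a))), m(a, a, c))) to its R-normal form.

1. m(a, m(a, m(a, a, a), a), m(a, m(a, a, m(a, a, m(a, a, a))), m(a, a, c)))  →  m(a, m(a, a, a), m(a, m(a, a, m(a, a, m(a, a, a))), m(a, a, c)))   [R2 at 2.2]
2. m(a, m(a, a, a), m(a, m(a, a, m(a, a, m(a, a, a))), m(a, a, c)))  →  m(a, a, m(a, m(a, a, m(a, a, m(a, a, a))), m(a, a, c)))   [R2 at 2]
3. m(a, a, m(a, m(a, a, m(a, a, m(a, a, a))), m(a, a, c)))  →  m(a, m(a, a, m(a, a, m(a, a, a))), m(a, a, c))   [R2 at ε]
4. m(a, m(a, a, m(a, a, m(a, a, a))), m(a, a, c))  →  m(a, m(a, a, m(a, a, a)), m(a, a, c))   [R2 at 2]
5. m(a, m(a, a, m(a, a, a)), m(a, a, c))  →  m(a, m(a, a, a), m(a, a, c))   [R2 at 2]
6. m(a, m(a, a, a), m(a, a, c))  →  m(a, a, m(a, a, c))   [R2 at 2]
7. m(a, a, m(a, a, c))  →  m(a, a, c)   [R2 at ε]
8. m(a, a, c)  →  c   [R2 at ε]

c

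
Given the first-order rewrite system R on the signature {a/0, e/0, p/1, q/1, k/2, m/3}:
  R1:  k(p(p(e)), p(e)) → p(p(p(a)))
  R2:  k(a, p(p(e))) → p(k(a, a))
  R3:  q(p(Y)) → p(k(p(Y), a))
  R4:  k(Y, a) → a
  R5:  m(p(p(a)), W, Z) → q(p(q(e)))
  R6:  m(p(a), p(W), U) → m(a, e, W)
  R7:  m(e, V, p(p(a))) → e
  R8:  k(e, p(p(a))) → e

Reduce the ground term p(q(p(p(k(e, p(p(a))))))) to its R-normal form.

p(p(a))

1. p(q(p(p(k(e, p(p(a)))))))  →  p(p(k(p(p(k(e, p(p(a))))), a)))   [R3 at 1]
2. p(p(k(p(p(k(e, p(p(a))))), a)))  →  p(p(a))   [R4 at 1.1]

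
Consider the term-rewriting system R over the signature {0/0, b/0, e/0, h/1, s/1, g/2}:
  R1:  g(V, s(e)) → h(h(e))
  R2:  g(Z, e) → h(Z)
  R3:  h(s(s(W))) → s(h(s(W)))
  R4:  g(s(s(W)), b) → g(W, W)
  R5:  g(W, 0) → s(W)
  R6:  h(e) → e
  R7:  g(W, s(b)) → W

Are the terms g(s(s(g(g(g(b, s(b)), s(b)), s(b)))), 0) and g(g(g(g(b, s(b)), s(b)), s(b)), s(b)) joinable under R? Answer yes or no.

Reduce t₁ = g(s(s(g(g(g(b, s(b)), s(b)), s(b)))), 0):
1. g(s(s(g(g(g(b, s(b)), s(b)), s(b)))), 0)  →  s(s(s(g(g(g(b, s(b)), s(b)), s(b)))))   [R5 at ε]
2. s(s(s(g(g(g(b, s(b)), s(b)), s(b)))))  →  s(s(s(g(g(b, s(b)), s(b)))))   [R7 at 1.1.1]
3. s(s(s(g(g(b, s(b)), s(b)))))  →  s(s(s(g(b, s(b)))))   [R7 at 1.1.1]
4. s(s(s(g(b, s(b)))))  →  s(s(s(b)))   [R7 at 1.1.1]

Reduce t₂ = g(g(g(g(b, s(b)), s(b)), s(b)), s(b)):
1. g(g(g(g(b, s(b)), s(b)), s(b)), s(b))  →  g(g(g(b, s(b)), s(b)), s(b))   [R7 at ε]
2. g(g(g(b, s(b)), s(b)), s(b))  →  g(g(b, s(b)), s(b))   [R7 at ε]
3. g(g(b, s(b)), s(b))  →  g(b, s(b))   [R7 at ε]
4. g(b, s(b))  →  b   [R7 at ε]

no — NF(t₁) = s(s(s(b))), NF(t₂) = b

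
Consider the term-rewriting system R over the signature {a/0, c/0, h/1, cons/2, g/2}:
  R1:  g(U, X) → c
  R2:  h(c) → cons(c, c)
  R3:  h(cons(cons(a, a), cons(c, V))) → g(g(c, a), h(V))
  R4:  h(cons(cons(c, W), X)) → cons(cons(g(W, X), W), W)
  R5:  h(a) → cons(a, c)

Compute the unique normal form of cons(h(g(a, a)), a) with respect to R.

cons(cons(c, c), a)

1. cons(h(g(a, a)), a)  →  cons(h(c), a)   [R1 at 1.1]
2. cons(h(c), a)  →  cons(cons(c, c), a)   [R2 at 1]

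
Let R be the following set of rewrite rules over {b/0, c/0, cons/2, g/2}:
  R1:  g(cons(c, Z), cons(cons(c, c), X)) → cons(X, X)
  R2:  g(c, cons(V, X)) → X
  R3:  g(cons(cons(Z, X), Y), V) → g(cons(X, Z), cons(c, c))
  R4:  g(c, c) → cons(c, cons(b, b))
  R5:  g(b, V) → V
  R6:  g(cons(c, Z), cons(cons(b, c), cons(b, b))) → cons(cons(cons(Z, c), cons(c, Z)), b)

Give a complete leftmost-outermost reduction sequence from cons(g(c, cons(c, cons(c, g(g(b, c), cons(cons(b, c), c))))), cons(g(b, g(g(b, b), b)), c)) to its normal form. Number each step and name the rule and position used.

cons(cons(c, c), cons(b, c))

1. cons(g(c, cons(c, cons(c, g(g(b, c), cons(cons(b, c), c))))), cons(g(b, g(g(b, b), b)), c))  →  cons(cons(c, g(g(b, c), cons(cons(b, c), c))), cons(g(b, g(g(b, b), b)), c))   [R2 at 1]
2. cons(cons(c, g(g(b, c), cons(cons(b, c), c))), cons(g(b, g(g(b, b), b)), c))  →  cons(cons(c, g(c, cons(cons(b, c), c))), cons(g(b, g(g(b, b), b)), c))   [R5 at 1.2.1]
3. cons(cons(c, g(c, cons(cons(b, c), c))), cons(g(b, g(g(b, b), b)), c))  →  cons(cons(c, c), cons(g(b, g(g(b, b), b)), c))   [R2 at 1.2]
4. cons(cons(c, c), cons(g(b, g(g(b, b), b)), c))  →  cons(cons(c, c), cons(g(g(b, b), b), c))   [R5 at 2.1]
5. cons(cons(c, c), cons(g(g(b, b), b), c))  →  cons(cons(c, c), cons(g(b, b), c))   [R5 at 2.1.1]
6. cons(cons(c, c), cons(g(b, b), c))  →  cons(cons(c, c), cons(b, c))   [R5 at 2.1]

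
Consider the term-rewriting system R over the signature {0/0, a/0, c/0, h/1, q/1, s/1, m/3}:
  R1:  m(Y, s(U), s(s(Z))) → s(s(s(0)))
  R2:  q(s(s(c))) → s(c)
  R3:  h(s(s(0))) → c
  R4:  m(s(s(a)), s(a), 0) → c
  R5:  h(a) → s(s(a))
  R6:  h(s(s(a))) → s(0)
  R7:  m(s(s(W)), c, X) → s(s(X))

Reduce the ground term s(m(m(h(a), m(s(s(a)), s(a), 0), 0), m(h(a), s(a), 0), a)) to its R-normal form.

s(s(s(a)))

1. s(m(m(h(a), m(s(s(a)), s(a), 0), 0), m(h(a), s(a), 0), a))  →  s(m(m(s(s(a)), m(s(s(a)), s(a), 0), 0), m(h(a), s(a), 0), a))   [R5 at 1.1.1]
2. s(m(m(s(s(a)), m(s(s(a)), s(a), 0), 0), m(h(a), s(a), 0), a))  →  s(m(m(s(s(a)), c, 0), m(h(a), s(a), 0), a))   [R4 at 1.1.2]
3. s(m(m(s(s(a)), c, 0), m(h(a), s(a), 0), a))  →  s(m(s(s(0)), m(h(a), s(a), 0), a))   [R7 at 1.1]
4. s(m(s(s(0)), m(h(a), s(a), 0), a))  →  s(m(s(s(0)), m(s(s(a)), s(a), 0), a))   [R5 at 1.2.1]
5. s(m(s(s(0)), m(s(s(a)), s(a), 0), a))  →  s(m(s(s(0)), c, a))   [R4 at 1.2]
6. s(m(s(s(0)), c, a))  →  s(s(s(a)))   [R7 at 1]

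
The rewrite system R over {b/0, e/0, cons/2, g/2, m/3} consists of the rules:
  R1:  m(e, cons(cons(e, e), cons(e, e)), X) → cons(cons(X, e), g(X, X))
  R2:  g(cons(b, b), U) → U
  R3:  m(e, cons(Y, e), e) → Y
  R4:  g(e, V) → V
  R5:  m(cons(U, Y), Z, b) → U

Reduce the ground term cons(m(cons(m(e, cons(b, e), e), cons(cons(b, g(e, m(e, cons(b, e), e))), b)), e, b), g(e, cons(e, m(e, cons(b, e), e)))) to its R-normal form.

cons(b, cons(e, b))

1. cons(m(cons(m(e, cons(b, e), e), cons(cons(b, g(e, m(e, cons(b, e), e))), b)), e, b), g(e, cons(e, m(e, cons(b, e), e))))  →  cons(m(e, cons(b, e), e), g(e, cons(e, m(e, cons(b, e), e))))   [R5 at 1]
2. cons(m(e, cons(b, e), e), g(e, cons(e, m(e, cons(b, e), e))))  →  cons(b, g(e, cons(e, m(e, cons(b, e), e))))   [R3 at 1]
3. cons(b, g(e, cons(e, m(e, cons(b, e), e))))  →  cons(b, cons(e, m(e, cons(b, e), e)))   [R4 at 2]
4. cons(b, cons(e, m(e, cons(b, e), e)))  →  cons(b, cons(e, b))   [R3 at 2.2]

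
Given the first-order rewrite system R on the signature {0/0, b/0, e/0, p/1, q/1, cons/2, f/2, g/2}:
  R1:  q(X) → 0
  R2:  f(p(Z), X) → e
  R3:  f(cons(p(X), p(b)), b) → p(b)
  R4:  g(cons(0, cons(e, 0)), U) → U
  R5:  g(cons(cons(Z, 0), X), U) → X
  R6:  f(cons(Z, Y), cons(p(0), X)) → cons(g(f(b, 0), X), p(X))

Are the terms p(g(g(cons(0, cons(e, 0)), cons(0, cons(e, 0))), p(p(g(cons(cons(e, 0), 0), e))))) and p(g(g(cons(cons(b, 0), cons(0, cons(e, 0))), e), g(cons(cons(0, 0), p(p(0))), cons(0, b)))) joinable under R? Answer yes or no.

Reduce t₁ = p(g(g(cons(0, cons(e, 0)), cons(0, cons(e, 0))), p(p(g(cons(cons(e, 0), 0), e))))):
1. p(g(g(cons(0, cons(e, 0)), cons(0, cons(e, 0))), p(p(g(cons(cons(e, 0), 0), e)))))  →  p(g(cons(0, cons(e, 0)), p(p(g(cons(cons(e, 0), 0), e)))))   [R4 at 1.1]
2. p(g(cons(0, cons(e, 0)), p(p(g(cons(cons(e, 0), 0), e)))))  →  p(p(p(g(cons(cons(e, 0), 0), e))))   [R4 at 1]
3. p(p(p(g(cons(cons(e, 0), 0), e))))  →  p(p(p(0)))   [R5 at 1.1.1]

Reduce t₂ = p(g(g(cons(cons(b, 0), cons(0, cons(e, 0))), e), g(cons(cons(0, 0), p(p(0))), cons(0, b)))):
1. p(g(g(cons(cons(b, 0), cons(0, cons(e, 0))), e), g(cons(cons(0, 0), p(p(0))), cons(0, b))))  →  p(g(cons(0, cons(e, 0)), g(cons(cons(0, 0), p(p(0))), cons(0, b))))   [R5 at 1.1]
2. p(g(cons(0, cons(e, 0)), g(cons(cons(0, 0), p(p(0))), cons(0, b))))  →  p(g(cons(cons(0, 0), p(p(0))), cons(0, b)))   [R4 at 1]
3. p(g(cons(cons(0, 0), p(p(0))), cons(0, b)))  →  p(p(p(0)))   [R5 at 1]

yes — NF(t₁) = p(p(p(0))), NF(t₂) = p(p(p(0)))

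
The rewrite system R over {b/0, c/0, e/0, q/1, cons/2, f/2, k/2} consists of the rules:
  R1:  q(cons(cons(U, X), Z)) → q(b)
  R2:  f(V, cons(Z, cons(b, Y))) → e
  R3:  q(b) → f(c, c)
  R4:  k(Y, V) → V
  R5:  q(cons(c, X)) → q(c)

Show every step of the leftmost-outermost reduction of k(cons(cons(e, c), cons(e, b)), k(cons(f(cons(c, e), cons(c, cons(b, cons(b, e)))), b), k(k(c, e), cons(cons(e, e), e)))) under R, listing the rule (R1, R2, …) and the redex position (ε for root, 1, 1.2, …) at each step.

1. k(cons(cons(e, c), cons(e, b)), k(cons(f(cons(c, e), cons(c, cons(b, cons(b, e)))), b), k(k(c, e), cons(cons(e, e), e))))  →  k(cons(f(cons(c, e), cons(c, cons(b, cons(b, e)))), b), k(k(c, e), cons(cons(e, e), e)))   [R4 at ε]
2. k(cons(f(cons(c, e), cons(c, cons(b, cons(b, e)))), b), k(k(c, e), cons(cons(e, e), e)))  →  k(k(c, e), cons(cons(e, e), e))   [R4 at ε]
3. k(k(c, e), cons(cons(e, e), e))  →  cons(cons(e, e), e)   [R4 at ε]

cons(cons(e, e), e)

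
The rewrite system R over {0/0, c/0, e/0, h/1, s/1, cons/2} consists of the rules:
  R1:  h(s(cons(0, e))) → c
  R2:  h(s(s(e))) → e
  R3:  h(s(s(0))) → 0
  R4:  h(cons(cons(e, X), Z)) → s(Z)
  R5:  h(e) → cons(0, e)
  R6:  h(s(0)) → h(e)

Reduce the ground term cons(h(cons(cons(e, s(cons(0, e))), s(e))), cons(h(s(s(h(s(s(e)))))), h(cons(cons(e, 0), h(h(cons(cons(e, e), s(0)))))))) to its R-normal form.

1. cons(h(cons(cons(e, s(cons(0, e))), s(e))), cons(h(s(s(h(s(s(e)))))), h(cons(cons(e, 0), h(h(cons(cons(e, e), s(0))))))))  →  cons(s(s(e)), cons(h(s(s(h(s(s(e)))))), h(cons(cons(e, 0), h(h(cons(cons(e, e), s(0))))))))   [R4 at 1]
2. cons(s(s(e)), cons(h(s(s(h(s(s(e)))))), h(cons(cons(e, 0), h(h(cons(cons(e, e), s(0))))))))  →  cons(s(s(e)), cons(h(s(s(e))), h(cons(cons(e, 0), h(h(cons(cons(e, e), s(0))))))))   [R2 at 2.1.1.1.1]
3. cons(s(s(e)), cons(h(s(s(e))), h(cons(cons(e, 0), h(h(cons(cons(e, e), s(0))))))))  →  cons(s(s(e)), cons(e, h(cons(cons(e, 0), h(h(cons(cons(e, e), s(0))))))))   [R2 at 2.1]
4. cons(s(s(e)), cons(e, h(cons(cons(e, 0), h(h(cons(cons(e, e), s(0))))))))  →  cons(s(s(e)), cons(e, s(h(h(cons(cons(e, e), s(0)))))))   [R4 at 2.2]
5. cons(s(s(e)), cons(e, s(h(h(cons(cons(e, e), s(0)))))))  →  cons(s(s(e)), cons(e, s(h(s(s(0))))))   [R4 at 2.2.1.1]
6. cons(s(s(e)), cons(e, s(h(s(s(0))))))  →  cons(s(s(e)), cons(e, s(0)))   [R3 at 2.2.1]

cons(s(s(e)), cons(e, s(0)))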